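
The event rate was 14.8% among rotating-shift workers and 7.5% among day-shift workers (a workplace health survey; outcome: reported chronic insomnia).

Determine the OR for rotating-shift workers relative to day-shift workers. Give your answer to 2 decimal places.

OR: 2.14

odds, rotating-shift workers = 0.1480/0.8520 = 0.1737
odds, day-shift workers = 0.0750/0.9250 = 0.0811
OR = 0.1737 / 0.0811 = 2.14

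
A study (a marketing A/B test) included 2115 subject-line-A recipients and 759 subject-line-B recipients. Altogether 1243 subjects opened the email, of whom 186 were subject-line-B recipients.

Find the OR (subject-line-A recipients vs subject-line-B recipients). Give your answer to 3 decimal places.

subject-line-A recipients with the outcome: 1243 − 186 = 1057
subject-line-A recipients without the outcome: 2115 − 1057 = 1058
subject-line-B recipients without the outcome: 759 − 186 = 573
odds, subject-line-A recipients = 1057/1058 = 0.9991
odds, subject-line-B recipients = 186/573 = 0.3246
OR = 0.9991 / 0.3246 = 3.078

OR ≈ 3.078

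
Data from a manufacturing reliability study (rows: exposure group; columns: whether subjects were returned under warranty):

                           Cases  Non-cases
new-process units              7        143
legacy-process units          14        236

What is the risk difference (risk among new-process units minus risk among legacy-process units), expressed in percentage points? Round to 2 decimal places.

risk, new-process units = 7/150 = 0.04667
risk, legacy-process units = 14/250 = 0.05600
risk difference = 0.04667 − 0.05600 = -0.00933 → -0.93 percentage points

RD = -0.93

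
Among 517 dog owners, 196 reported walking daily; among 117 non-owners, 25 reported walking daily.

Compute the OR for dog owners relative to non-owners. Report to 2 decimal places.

OR = (196 × 92) / (321 × 25) = 18032/8025 ≈ 2.25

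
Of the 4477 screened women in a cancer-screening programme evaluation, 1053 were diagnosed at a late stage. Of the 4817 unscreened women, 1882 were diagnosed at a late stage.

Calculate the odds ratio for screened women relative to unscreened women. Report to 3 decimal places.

odds, screened women = 1053/3424 = 0.3075
odds, unscreened women = 1882/2935 = 0.6412
OR = 0.3075 / 0.6412 = 0.480

OR = 0.480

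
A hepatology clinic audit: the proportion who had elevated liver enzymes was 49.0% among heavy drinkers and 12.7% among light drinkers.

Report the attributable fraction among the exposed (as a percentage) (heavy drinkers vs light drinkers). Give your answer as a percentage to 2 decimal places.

AR% = (0.4900 − 0.1270) / 0.4900 = 0.7408 → 74.08%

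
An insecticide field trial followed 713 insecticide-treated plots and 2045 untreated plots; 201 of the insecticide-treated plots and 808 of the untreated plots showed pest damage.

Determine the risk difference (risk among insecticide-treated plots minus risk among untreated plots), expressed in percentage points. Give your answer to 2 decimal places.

risk, insecticide-treated plots = 201/713 = 0.2819
risk, untreated plots = 808/2045 = 0.3951
risk difference = 0.2819 − 0.3951 = -0.1132 → -11.32 percentage points

RD: -11.32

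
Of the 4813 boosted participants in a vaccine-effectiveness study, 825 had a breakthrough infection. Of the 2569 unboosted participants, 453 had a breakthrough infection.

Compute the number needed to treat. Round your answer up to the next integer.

risk, boosted participants = 825/4813 = 0.171411
risk, unboosted participants = 453/2569 = 0.176333
absolute risk difference = 0.004922
1 / 0.004922 = 203.169 → round up → 204

NNT: 204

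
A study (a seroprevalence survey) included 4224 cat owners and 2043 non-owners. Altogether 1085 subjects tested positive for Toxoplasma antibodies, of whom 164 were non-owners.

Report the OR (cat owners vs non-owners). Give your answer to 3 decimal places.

cat owners with the outcome: 1085 − 164 = 921
cat owners without the outcome: 4224 − 921 = 3303
non-owners without the outcome: 2043 − 164 = 1879
OR = (921 × 1879) / (3303 × 164) = 1730559/541692 ≈ 3.195

3.195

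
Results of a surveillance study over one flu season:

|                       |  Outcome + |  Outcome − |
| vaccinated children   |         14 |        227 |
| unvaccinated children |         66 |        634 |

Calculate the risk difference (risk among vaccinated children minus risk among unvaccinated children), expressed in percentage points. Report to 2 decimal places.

risk, vaccinated children = 14/241 = 0.0581
risk, unvaccinated children = 66/700 = 0.0943
risk difference = 0.0581 − 0.0943 = -0.0362 → -3.62 percentage points

-3.62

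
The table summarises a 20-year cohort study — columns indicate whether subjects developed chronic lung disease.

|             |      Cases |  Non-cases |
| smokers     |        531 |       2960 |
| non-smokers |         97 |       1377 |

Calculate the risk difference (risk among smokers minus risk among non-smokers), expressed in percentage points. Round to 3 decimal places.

8.630

risk, smokers = 531/3491 = 0.1521
risk, non-smokers = 97/1474 = 0.0658
risk difference = 0.1521 − 0.0658 = 0.0863 → 8.630 percentage points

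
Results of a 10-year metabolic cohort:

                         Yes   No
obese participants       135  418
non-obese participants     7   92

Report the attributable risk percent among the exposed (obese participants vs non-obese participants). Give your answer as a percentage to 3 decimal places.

71.036%

risk, obese participants = 135/553 = 0.2441
risk, non-obese participants = 7/99 = 0.0707
AR% = (0.2441 − 0.0707) / 0.2441 = 0.7104 → 71.036%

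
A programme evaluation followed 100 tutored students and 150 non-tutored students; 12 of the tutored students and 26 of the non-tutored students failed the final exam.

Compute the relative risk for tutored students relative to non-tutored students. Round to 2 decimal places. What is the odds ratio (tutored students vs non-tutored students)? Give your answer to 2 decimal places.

RR = 0.69; OR = 0.65

risk, tutored students = 12/100 = 0.1200
risk, non-tutored students = 26/150 = 0.1733
RR = 0.1200 / 0.1733 = 0.69
OR = (12 × 124) / (88 × 26) = 1488/2288 ≈ 0.65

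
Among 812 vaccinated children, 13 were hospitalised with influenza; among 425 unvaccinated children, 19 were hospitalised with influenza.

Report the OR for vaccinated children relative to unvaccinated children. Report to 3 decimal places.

OR ≈ 0.348

odds, vaccinated children = 13/799 = 0.01627
odds, unvaccinated children = 19/406 = 0.04680
OR = 0.01627 / 0.04680 = 0.348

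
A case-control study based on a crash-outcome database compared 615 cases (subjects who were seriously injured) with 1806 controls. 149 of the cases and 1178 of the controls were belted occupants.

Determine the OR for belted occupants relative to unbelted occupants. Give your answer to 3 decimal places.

OR = (149 × 628) / (1178 × 466) = 93572/548948 ≈ 0.170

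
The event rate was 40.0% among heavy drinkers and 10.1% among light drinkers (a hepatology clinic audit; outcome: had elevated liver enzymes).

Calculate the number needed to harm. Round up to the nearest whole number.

4

absolute risk difference = 0.299000
1 / 0.299000 = 3.344 → round up → 4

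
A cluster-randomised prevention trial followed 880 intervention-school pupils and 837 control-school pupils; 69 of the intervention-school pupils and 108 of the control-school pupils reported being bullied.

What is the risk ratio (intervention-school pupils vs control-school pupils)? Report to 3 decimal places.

risk, intervention-school pupils = 69/880 = 0.0784
risk, control-school pupils = 108/837 = 0.1290
RR = 0.0784 / 0.1290 = 0.608

0.608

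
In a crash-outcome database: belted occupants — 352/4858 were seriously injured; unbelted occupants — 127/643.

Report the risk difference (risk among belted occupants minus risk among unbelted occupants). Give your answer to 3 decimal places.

risk, belted occupants = 352/4858 = 0.0725
risk, unbelted occupants = 127/643 = 0.1975
risk difference = 0.0725 − 0.1975 = -0.125

RD ≈ -0.125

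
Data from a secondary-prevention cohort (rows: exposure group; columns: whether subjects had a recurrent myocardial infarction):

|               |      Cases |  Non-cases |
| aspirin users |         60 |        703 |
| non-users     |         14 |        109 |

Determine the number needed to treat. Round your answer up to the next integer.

risk, aspirin users = 60/763 = 0.078637
risk, non-users = 14/123 = 0.113821
absolute risk difference = 0.035184
1 / 0.035184 = 28.422 → round up → 29

29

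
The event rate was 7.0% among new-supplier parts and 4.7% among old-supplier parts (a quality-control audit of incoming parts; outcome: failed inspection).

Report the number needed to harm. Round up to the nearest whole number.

absolute risk difference = 0.023000
1 / 0.023000 = 43.478 → round up → 44

44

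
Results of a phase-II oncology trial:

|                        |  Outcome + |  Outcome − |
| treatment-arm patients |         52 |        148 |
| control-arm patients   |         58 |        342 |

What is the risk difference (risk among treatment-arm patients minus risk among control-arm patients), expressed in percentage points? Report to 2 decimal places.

11.50

risk, treatment-arm patients = 52/200 = 0.2600
risk, control-arm patients = 58/400 = 0.1450
risk difference = 0.2600 − 0.1450 = 0.1150 → 11.50 percentage points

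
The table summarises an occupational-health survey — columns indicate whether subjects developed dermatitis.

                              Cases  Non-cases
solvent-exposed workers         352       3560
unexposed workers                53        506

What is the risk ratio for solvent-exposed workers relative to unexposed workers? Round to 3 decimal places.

risk, solvent-exposed workers = 352/3912 = 0.0900
risk, unexposed workers = 53/559 = 0.0948
RR = 0.0900 / 0.0948 = 0.949

RR = 0.949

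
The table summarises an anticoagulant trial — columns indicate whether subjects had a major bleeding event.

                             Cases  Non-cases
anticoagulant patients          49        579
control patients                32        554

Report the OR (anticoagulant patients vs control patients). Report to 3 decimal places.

OR = (49 × 554) / (579 × 32) = 27146/18528 ≈ 1.465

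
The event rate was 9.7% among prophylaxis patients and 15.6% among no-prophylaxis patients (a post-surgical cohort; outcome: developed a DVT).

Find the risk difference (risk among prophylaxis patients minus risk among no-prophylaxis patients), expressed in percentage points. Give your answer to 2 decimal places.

RD: -5.90

risk difference = 0.0970 − 0.1560 = -0.0590 → -5.90 percentage points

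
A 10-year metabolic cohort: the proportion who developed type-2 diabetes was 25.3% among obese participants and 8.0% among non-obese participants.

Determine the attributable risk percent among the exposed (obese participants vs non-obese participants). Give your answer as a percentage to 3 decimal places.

AR% = (0.2530 − 0.0800) / 0.2530 = 0.6838 → 68.379%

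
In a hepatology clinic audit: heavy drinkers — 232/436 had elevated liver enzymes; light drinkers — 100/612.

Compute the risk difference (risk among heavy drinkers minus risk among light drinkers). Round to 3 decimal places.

0.369

risk, heavy drinkers = 232/436 = 0.5321
risk, light drinkers = 100/612 = 0.1634
risk difference = 0.5321 − 0.1634 = 0.369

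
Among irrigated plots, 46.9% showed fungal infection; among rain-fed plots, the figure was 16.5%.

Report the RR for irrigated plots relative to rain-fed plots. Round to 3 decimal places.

RR = 0.4690 / 0.1650 = 2.842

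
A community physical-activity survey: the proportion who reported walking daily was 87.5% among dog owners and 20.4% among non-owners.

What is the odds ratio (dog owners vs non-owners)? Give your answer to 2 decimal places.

27.31

odds, dog owners = 0.8750/0.1250 = 7.0000
odds, non-owners = 0.2040/0.7960 = 0.2563
OR = 7.0000 / 0.2563 = 27.31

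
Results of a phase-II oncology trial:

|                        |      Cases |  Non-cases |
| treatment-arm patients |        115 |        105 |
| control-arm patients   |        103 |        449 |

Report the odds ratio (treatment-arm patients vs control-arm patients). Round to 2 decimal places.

OR = (115 × 449) / (105 × 103) = 51635/10815 ≈ 4.77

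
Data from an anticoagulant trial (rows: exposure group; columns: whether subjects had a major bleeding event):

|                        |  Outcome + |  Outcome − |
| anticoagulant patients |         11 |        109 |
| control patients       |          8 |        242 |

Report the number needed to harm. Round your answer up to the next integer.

17

risk, anticoagulant patients = 11/120 = 0.091667
risk, control patients = 8/250 = 0.032000
absolute risk difference = 0.059667
1 / 0.059667 = 16.760 → round up → 17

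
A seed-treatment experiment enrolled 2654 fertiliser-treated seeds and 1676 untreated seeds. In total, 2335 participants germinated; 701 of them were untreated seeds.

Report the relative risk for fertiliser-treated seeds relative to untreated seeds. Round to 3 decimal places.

fertiliser-treated seeds with the outcome: 2335 − 701 = 1634
fertiliser-treated seeds without the outcome: 2654 − 1634 = 1020
untreated seeds without the outcome: 1676 − 701 = 975
risk, fertiliser-treated seeds = 1634/2654 = 0.6157
risk, untreated seeds = 701/1676 = 0.4183
RR = 0.6157 / 0.4183 = 1.472

1.472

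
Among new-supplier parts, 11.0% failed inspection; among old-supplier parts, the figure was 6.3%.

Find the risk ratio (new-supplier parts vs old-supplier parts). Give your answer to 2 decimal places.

RR = 0.1100 / 0.0630 = 1.75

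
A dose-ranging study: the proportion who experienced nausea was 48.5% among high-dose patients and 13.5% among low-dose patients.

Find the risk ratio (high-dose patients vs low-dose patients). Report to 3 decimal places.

RR = 0.4850 / 0.1350 = 3.593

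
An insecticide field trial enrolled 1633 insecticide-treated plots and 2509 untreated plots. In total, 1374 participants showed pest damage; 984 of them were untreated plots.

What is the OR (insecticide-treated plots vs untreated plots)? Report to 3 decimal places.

insecticide-treated plots with the outcome: 1374 − 984 = 390
insecticide-treated plots without the outcome: 1633 − 390 = 1243
untreated plots without the outcome: 2509 − 984 = 1525
OR = (390 × 1525) / (1243 × 984) = 594750/1223112 ≈ 0.486

OR ≈ 0.486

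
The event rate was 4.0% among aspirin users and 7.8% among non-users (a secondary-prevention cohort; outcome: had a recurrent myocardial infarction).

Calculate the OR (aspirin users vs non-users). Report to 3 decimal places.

OR = 0.493

odds, aspirin users = 0.04000/0.96000 = 0.04167
odds, non-users = 0.07800/0.92200 = 0.08460
OR = 0.04167 / 0.08460 = 0.493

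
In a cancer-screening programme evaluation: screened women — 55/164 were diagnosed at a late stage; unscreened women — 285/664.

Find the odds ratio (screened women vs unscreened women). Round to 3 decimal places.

0.671

odds, screened women = 55/109 = 0.5046
odds, unscreened women = 285/379 = 0.7520
OR = 0.5046 / 0.7520 = 0.671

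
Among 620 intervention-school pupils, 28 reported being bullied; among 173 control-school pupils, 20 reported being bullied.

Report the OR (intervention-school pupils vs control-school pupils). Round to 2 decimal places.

odds, intervention-school pupils = 28/592 = 0.04730
odds, control-school pupils = 20/153 = 0.13072
OR = 0.04730 / 0.13072 = 0.36

OR ≈ 0.36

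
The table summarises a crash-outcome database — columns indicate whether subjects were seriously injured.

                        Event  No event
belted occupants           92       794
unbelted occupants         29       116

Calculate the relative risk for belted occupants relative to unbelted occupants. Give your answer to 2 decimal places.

RR = 0.52

risk, belted occupants = 92/886 = 0.1038
risk, unbelted occupants = 29/145 = 0.2000
RR = 0.1038 / 0.2000 = 0.52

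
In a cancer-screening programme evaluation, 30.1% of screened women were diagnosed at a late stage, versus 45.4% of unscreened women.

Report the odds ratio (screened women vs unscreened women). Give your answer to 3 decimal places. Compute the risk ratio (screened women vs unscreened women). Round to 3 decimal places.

OR = 0.518; RR = 0.663

odds, screened women = 0.3010/0.6990 = 0.4306
odds, unscreened women = 0.4540/0.5460 = 0.8315
OR = 0.4306 / 0.8315 = 0.518
RR = 0.3010 / 0.4540 = 0.663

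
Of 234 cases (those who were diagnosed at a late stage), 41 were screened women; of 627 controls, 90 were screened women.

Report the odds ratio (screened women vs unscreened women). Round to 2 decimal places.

OR = (41 × 537) / (90 × 193) = 22017/17370 ≈ 1.27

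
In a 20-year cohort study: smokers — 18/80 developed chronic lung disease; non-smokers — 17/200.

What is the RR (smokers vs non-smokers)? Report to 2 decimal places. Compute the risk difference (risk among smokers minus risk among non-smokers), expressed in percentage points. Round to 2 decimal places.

risk, smokers = 18/80 = 0.2250
risk, non-smokers = 17/200 = 0.0850
RR = 0.2250 / 0.0850 = 2.65
risk difference = 0.2250 − 0.0850 = 0.1400 → 14.00 percentage points

RR = 2.65; RD = 14.00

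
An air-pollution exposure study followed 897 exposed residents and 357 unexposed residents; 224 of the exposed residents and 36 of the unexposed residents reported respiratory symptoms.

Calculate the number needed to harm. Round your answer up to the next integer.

7

risk, exposed residents = 224/897 = 0.249721
risk, unexposed residents = 36/357 = 0.100840
absolute risk difference = 0.148881
1 / 0.148881 = 6.717 → round up → 7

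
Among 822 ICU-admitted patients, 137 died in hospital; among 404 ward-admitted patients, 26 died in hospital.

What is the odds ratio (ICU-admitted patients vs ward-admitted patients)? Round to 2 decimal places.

OR ≈ 2.91

odds, ICU-admitted patients = 137/685 = 0.2000
odds, ward-admitted patients = 26/378 = 0.0688
OR = 0.2000 / 0.0688 = 2.91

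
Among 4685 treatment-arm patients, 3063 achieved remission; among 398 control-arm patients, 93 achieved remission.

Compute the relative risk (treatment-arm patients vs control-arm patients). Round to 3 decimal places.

risk, treatment-arm patients = 3063/4685 = 0.6538
risk, control-arm patients = 93/398 = 0.2337
RR = 0.6538 / 0.2337 = 2.798

RR ≈ 2.798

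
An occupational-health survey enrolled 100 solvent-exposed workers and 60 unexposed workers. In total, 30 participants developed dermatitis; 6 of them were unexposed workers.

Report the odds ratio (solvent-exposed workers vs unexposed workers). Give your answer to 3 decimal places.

solvent-exposed workers with the outcome: 30 − 6 = 24
solvent-exposed workers without the outcome: 100 − 24 = 76
unexposed workers without the outcome: 60 − 6 = 54
odds, solvent-exposed workers = 24/76 = 0.3158
odds, unexposed workers = 6/54 = 0.1111
OR = 0.3158 / 0.1111 = 2.842

OR: 2.842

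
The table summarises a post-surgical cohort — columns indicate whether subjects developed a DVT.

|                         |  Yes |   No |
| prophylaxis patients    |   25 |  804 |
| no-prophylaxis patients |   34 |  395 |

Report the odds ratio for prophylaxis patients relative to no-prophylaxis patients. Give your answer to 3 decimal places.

odds, prophylaxis patients = 25/804 = 0.03109
odds, no-prophylaxis patients = 34/395 = 0.08608
OR = 0.03109 / 0.08608 = 0.361

OR: 0.361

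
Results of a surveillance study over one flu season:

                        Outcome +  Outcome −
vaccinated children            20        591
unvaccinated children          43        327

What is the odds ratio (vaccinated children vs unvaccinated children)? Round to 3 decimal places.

OR = (20 × 327) / (591 × 43) = 6540/25413 ≈ 0.257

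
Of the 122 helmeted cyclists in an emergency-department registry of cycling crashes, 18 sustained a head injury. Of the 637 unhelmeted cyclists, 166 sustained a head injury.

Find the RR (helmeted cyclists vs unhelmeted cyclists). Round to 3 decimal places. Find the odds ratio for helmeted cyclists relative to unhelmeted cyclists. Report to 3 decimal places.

risk, helmeted cyclists = 18/122 = 0.1475
risk, unhelmeted cyclists = 166/637 = 0.2606
RR = 0.1475 / 0.2606 = 0.566
OR = (18 × 471) / (104 × 166) = 8478/17264 ≈ 0.491

RR = 0.566; OR = 0.491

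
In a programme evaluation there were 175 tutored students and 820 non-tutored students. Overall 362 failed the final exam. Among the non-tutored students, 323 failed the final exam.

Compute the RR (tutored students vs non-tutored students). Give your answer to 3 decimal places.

tutored students with the outcome: 362 − 323 = 39
tutored students without the outcome: 175 − 39 = 136
non-tutored students without the outcome: 820 − 323 = 497
risk, tutored students = 39/175 = 0.2229
risk, non-tutored students = 323/820 = 0.3939
RR = 0.2229 / 0.3939 = 0.566

0.566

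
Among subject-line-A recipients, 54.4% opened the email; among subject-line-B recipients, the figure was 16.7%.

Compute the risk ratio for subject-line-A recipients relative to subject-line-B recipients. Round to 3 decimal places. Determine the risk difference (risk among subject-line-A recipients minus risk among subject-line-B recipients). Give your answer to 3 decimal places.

RR = 0.5440 / 0.1670 = 3.257
risk difference = 0.5440 − 0.1670 = 0.377

RR = 3.257; RD = 0.377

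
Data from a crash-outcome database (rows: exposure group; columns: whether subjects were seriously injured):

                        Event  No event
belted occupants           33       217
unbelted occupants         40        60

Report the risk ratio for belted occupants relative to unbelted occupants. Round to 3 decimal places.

RR ≈ 0.330

risk, belted occupants = 33/250 = 0.1320
risk, unbelted occupants = 40/100 = 0.4000
RR = 0.1320 / 0.4000 = 0.330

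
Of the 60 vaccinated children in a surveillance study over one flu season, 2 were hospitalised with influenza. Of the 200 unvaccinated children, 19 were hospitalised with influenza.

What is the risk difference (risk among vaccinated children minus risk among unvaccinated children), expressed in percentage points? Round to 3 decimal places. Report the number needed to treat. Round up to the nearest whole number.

RD = -6.167; NNT = 17

risk, vaccinated children = 2/60 = 0.03333
risk, unvaccinated children = 19/200 = 0.09500
risk difference = 0.03333 − 0.09500 = -0.06167 → -6.167 percentage points
absolute risk difference = 0.061667
1 / 0.061667 = 16.216 → round up → 17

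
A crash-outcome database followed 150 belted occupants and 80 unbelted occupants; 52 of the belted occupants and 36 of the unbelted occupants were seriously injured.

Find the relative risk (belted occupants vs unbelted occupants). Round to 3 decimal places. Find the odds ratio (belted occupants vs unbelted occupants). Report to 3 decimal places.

RR = 0.770; OR = 0.649

risk, belted occupants = 52/150 = 0.3467
risk, unbelted occupants = 36/80 = 0.4500
RR = 0.3467 / 0.4500 = 0.770
OR = (52 × 44) / (98 × 36) = 2288/3528 ≈ 0.649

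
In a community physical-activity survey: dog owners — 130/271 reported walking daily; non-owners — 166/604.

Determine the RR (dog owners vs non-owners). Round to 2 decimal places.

1.75

risk, dog owners = 130/271 = 0.4797
risk, non-owners = 166/604 = 0.2748
RR = 0.4797 / 0.2748 = 1.75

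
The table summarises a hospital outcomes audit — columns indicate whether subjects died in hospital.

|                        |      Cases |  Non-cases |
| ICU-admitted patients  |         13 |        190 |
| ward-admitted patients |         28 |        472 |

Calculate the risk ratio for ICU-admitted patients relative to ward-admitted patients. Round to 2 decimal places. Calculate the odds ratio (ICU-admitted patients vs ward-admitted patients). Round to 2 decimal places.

RR = 1.14; OR = 1.15

risk, ICU-admitted patients = 13/203 = 0.0640
risk, ward-admitted patients = 28/500 = 0.0560
RR = 0.0640 / 0.0560 = 1.14
odds, ICU-admitted patients = 13/190 = 0.0684
odds, ward-admitted patients = 28/472 = 0.0593
OR = 0.0684 / 0.0593 = 1.15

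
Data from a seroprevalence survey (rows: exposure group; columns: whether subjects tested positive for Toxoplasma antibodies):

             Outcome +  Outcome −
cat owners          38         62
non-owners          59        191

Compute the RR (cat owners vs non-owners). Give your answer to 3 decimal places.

RR ≈ 1.610

risk, cat owners = 38/100 = 0.3800
risk, non-owners = 59/250 = 0.2360
RR = 0.3800 / 0.2360 = 1.610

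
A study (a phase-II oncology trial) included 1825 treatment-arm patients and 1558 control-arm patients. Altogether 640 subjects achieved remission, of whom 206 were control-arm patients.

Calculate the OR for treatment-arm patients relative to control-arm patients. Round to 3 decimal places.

treatment-arm patients with the outcome: 640 − 206 = 434
treatment-arm patients without the outcome: 1825 − 434 = 1391
control-arm patients without the outcome: 1558 − 206 = 1352
OR = (434 × 1352) / (1391 × 206) = 586768/286546 ≈ 2.048

2.048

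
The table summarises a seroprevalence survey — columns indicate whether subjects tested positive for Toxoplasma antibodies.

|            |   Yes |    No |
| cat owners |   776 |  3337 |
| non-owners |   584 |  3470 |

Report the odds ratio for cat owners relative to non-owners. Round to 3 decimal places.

OR = (776 × 3470) / (3337 × 584) = 2692720/1948808 ≈ 1.382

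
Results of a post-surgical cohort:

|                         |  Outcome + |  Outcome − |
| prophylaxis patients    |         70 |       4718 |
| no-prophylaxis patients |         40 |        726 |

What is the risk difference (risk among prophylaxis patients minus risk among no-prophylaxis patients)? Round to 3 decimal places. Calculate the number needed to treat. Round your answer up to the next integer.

RD = -0.038; NNT = 27

risk, prophylaxis patients = 70/4788 = 0.01462
risk, no-prophylaxis patients = 40/766 = 0.05222
risk difference = 0.01462 − 0.05222 = -0.038
absolute risk difference = 0.037599
1 / 0.037599 = 26.596 → round up → 27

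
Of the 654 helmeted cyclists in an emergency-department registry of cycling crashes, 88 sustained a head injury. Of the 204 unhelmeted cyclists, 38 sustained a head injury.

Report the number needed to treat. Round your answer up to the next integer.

NNT: 20

risk, helmeted cyclists = 88/654 = 0.134557
risk, unhelmeted cyclists = 38/204 = 0.186275
absolute risk difference = 0.051718
1 / 0.051718 = 19.336 → round up → 20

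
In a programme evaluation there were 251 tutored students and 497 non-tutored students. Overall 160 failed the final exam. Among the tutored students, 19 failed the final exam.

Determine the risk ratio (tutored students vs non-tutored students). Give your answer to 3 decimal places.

RR ≈ 0.267

tutored students without the outcome: 251 − 19 = 232
non-tutored students with the outcome: 160 − 19 = 141
non-tutored students without the outcome: 497 − 141 = 356
risk, tutored students = 19/251 = 0.0757
risk, non-tutored students = 141/497 = 0.2837
RR = 0.0757 / 0.2837 = 0.267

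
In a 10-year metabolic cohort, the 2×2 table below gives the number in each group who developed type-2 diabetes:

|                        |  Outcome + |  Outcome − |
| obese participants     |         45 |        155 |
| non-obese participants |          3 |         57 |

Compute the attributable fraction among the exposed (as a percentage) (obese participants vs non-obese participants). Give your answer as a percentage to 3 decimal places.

AR% ≈ 77.778%

risk, obese participants = 45/200 = 0.2250
risk, non-obese participants = 3/60 = 0.0500
AR% = (0.2250 − 0.0500) / 0.2250 = 0.7778 → 77.778%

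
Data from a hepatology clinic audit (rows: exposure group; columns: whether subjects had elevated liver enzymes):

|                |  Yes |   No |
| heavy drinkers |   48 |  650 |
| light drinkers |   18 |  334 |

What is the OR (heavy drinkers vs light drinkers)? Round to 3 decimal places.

OR = (48 × 334) / (650 × 18) = 16032/11700 ≈ 1.370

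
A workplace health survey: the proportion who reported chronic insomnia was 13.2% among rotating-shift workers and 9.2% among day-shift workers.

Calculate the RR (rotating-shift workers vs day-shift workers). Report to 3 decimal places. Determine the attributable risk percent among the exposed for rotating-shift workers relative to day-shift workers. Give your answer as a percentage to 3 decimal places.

RR = 0.1320 / 0.0920 = 1.435
AR% = (0.1320 − 0.0920) / 0.1320 = 0.3030 → 30.303%

RR = 1.435; AR% = 30.303%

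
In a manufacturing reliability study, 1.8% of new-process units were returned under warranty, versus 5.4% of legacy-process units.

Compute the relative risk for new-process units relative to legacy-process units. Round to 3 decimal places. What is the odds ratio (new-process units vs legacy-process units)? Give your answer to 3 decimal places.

RR = 0.333; OR = 0.321

RR = 0.01800 / 0.05400 = 0.333
odds, new-process units = 0.01800/0.98200 = 0.01833
odds, legacy-process units = 0.05400/0.94600 = 0.05708
OR = 0.01833 / 0.05708 = 0.321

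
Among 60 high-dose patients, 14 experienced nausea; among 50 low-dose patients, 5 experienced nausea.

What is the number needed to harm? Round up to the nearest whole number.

8

risk, high-dose patients = 14/60 = 0.233333
risk, low-dose patients = 5/50 = 0.100000
absolute risk difference = 0.133333
1 / 0.133333 = 7.500 → round up → 8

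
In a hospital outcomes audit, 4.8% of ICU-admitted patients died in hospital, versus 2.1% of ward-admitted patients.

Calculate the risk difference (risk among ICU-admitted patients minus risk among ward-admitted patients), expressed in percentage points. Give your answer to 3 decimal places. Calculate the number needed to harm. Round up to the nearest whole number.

risk difference = 0.04800 − 0.02100 = 0.02700 → 2.700 percentage points
absolute risk difference = 0.027000
1 / 0.027000 = 37.037 → round up → 38

RD = 2.700; NNH = 38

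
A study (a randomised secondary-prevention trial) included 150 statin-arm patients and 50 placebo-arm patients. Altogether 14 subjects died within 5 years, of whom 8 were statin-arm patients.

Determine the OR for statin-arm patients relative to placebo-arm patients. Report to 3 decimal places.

OR ≈ 0.413

statin-arm patients without the outcome: 150 − 8 = 142
placebo-arm patients with the outcome: 14 − 8 = 6
placebo-arm patients without the outcome: 50 − 6 = 44
OR = (8 × 44) / (142 × 6) = 352/852 ≈ 0.413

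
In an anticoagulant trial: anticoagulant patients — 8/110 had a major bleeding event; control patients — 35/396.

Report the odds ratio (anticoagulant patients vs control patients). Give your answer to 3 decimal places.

OR = (8 × 361) / (102 × 35) = 2888/3570 ≈ 0.809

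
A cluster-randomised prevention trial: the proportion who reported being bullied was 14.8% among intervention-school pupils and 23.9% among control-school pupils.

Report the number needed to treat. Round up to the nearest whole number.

NNT ≈ 11

absolute risk difference = 0.091000
1 / 0.091000 = 10.989 → round up → 11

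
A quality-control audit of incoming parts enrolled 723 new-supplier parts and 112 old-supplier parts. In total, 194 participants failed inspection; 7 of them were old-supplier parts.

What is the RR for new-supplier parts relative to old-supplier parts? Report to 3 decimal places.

RR = 4.138

new-supplier parts with the outcome: 194 − 7 = 187
new-supplier parts without the outcome: 723 − 187 = 536
old-supplier parts without the outcome: 112 − 7 = 105
risk, new-supplier parts = 187/723 = 0.2586
risk, old-supplier parts = 7/112 = 0.0625
RR = 0.2586 / 0.0625 = 4.138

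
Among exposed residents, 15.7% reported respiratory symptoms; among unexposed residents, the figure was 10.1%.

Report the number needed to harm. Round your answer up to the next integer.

NNH = 18

absolute risk difference = 0.056000
1 / 0.056000 = 17.857 → round up → 18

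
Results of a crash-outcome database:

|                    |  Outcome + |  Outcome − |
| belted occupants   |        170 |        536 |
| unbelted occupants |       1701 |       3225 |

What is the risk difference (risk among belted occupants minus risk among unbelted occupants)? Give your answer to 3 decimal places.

RD = -0.105

risk, belted occupants = 170/706 = 0.2408
risk, unbelted occupants = 1701/4926 = 0.3453
risk difference = 0.2408 − 0.3453 = -0.105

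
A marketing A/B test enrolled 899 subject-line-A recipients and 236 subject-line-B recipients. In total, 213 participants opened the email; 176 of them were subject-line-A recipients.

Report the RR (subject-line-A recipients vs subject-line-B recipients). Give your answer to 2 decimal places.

RR: 1.25

subject-line-A recipients without the outcome: 899 − 176 = 723
subject-line-B recipients with the outcome: 213 − 176 = 37
subject-line-B recipients without the outcome: 236 − 37 = 199
risk, subject-line-A recipients = 176/899 = 0.1958
risk, subject-line-B recipients = 37/236 = 0.1568
RR = 0.1958 / 0.1568 = 1.25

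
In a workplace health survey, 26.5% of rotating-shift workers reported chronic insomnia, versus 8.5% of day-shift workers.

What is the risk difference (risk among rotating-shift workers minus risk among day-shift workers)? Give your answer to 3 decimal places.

risk difference = 0.2650 − 0.0850 = 0.180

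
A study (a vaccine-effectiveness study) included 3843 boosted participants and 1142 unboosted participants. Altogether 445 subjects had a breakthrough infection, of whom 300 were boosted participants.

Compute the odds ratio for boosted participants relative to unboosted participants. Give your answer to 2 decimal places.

boosted participants without the outcome: 3843 − 300 = 3543
unboosted participants with the outcome: 445 − 300 = 145
unboosted participants without the outcome: 1142 − 145 = 997
odds, boosted participants = 300/3543 = 0.0847
odds, unboosted participants = 145/997 = 0.1454
OR = 0.0847 / 0.1454 = 0.58

OR ≈ 0.58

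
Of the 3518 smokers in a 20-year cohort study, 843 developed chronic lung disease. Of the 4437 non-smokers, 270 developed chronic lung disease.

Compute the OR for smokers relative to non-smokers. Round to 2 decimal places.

4.86

odds, smokers = 843/2675 = 0.3151
odds, non-smokers = 270/4167 = 0.0648
OR = 0.3151 / 0.0648 = 4.86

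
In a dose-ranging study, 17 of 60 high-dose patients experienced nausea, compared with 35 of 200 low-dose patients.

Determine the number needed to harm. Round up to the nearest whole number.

risk, high-dose patients = 17/60 = 0.283333
risk, low-dose patients = 35/200 = 0.175000
absolute risk difference = 0.108333
1 / 0.108333 = 9.231 → round up → 10

10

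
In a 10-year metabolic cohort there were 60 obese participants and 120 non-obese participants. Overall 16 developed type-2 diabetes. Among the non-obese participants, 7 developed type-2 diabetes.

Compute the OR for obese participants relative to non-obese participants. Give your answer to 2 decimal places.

OR ≈ 2.85

obese participants with the outcome: 16 − 7 = 9
obese participants without the outcome: 60 − 9 = 51
non-obese participants without the outcome: 120 − 7 = 113
odds, obese participants = 9/51 = 0.1765
odds, non-obese participants = 7/113 = 0.0619
OR = 0.1765 / 0.0619 = 2.85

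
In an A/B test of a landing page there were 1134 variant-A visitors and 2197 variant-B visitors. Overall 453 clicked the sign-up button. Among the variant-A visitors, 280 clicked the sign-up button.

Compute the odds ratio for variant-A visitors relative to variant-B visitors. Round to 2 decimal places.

OR = 3.84

variant-A visitors without the outcome: 1134 − 280 = 854
variant-B visitors with the outcome: 453 − 280 = 173
variant-B visitors without the outcome: 2197 − 173 = 2024
odds, variant-A visitors = 280/854 = 0.3279
odds, variant-B visitors = 173/2024 = 0.0855
OR = 0.3279 / 0.0855 = 3.84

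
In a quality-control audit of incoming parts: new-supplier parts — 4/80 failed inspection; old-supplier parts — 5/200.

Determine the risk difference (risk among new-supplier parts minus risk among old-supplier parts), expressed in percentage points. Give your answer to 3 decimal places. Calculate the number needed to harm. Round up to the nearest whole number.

RD = 2.500; NNH = 40

risk, new-supplier parts = 4/80 = 0.05000
risk, old-supplier parts = 5/200 = 0.02500
risk difference = 0.05000 − 0.02500 = 0.02500 → 2.500 percentage points
absolute risk difference = 0.025000
1 / 0.025000 = 40.000 → round up → 40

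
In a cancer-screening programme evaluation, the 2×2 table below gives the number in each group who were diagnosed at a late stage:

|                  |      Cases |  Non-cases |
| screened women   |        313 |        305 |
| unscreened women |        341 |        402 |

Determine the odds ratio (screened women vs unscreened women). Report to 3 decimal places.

OR ≈ 1.210

odds, screened women = 313/305 = 1.0262
odds, unscreened women = 341/402 = 0.8483
OR = 1.0262 / 0.8483 = 1.210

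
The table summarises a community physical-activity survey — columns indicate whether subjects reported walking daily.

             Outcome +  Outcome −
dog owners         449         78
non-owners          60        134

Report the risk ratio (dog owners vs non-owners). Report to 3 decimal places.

2.755

risk, dog owners = 449/527 = 0.8520
risk, non-owners = 60/194 = 0.3093
RR = 0.8520 / 0.3093 = 2.755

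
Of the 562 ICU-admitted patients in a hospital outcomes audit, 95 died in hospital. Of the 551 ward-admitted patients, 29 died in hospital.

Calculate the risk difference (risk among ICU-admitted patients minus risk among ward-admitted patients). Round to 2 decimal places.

risk, ICU-admitted patients = 95/562 = 0.1690
risk, ward-admitted patients = 29/551 = 0.0526
risk difference = 0.1690 − 0.0526 = 0.12

RD ≈ 0.12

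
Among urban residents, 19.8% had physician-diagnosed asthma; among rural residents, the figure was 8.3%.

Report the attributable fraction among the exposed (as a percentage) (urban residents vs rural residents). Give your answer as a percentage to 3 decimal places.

AR% = (0.1980 − 0.0830) / 0.1980 = 0.5808 → 58.081%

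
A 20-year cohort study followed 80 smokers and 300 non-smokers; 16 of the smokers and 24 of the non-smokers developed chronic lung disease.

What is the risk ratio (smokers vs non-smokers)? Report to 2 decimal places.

risk, smokers = 16/80 = 0.2000
risk, non-smokers = 24/300 = 0.0800
RR = 0.2000 / 0.0800 = 2.50

RR: 2.50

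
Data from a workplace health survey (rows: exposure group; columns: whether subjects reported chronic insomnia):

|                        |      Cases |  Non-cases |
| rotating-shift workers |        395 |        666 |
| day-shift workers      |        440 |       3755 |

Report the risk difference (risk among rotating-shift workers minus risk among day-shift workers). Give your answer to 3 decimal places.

risk, rotating-shift workers = 395/1061 = 0.3723
risk, day-shift workers = 440/4195 = 0.1049
risk difference = 0.3723 − 0.1049 = 0.267

0.267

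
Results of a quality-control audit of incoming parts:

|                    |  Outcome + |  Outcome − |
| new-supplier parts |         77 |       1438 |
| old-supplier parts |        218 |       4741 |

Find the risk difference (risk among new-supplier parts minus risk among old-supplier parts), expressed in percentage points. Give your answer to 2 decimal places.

RD: 0.69

risk, new-supplier parts = 77/1515 = 0.05083
risk, old-supplier parts = 218/4959 = 0.04396
risk difference = 0.05083 − 0.04396 = 0.00686 → 0.69 percentage points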